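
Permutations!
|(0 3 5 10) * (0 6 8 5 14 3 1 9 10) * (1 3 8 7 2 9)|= 5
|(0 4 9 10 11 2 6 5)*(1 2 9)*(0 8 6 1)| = |(0 4)(1 2)(5 8 6)(9 10 11)| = 6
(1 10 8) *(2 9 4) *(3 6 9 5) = [0, 10, 5, 6, 2, 3, 9, 7, 1, 4, 8] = (1 10 8)(2 5 3 6 9 4)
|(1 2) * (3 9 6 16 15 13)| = |(1 2)(3 9 6 16 15 13)| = 6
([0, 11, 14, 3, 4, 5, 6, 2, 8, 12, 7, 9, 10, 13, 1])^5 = [0, 7, 12, 3, 4, 5, 6, 9, 8, 14, 11, 2, 1, 13, 10]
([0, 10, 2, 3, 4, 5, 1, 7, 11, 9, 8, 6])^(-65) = (11)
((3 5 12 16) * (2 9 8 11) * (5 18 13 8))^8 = ((2 9 5 12 16 3 18 13 8 11))^8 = (2 8 18 16 5)(3 12 9 11 13)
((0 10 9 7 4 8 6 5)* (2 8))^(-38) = ((0 10 9 7 4 2 8 6 5))^(-38) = (0 6 2 7 10 5 8 4 9)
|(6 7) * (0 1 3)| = 6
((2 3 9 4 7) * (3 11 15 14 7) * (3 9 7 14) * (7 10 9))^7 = (2 7 4 9 10 3 15 11)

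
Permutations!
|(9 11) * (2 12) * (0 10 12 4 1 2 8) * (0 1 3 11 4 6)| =|(0 10 12 8 1 2 6)(3 11 9 4)| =28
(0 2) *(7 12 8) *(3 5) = (0 2)(3 5)(7 12 8) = [2, 1, 0, 5, 4, 3, 6, 12, 7, 9, 10, 11, 8]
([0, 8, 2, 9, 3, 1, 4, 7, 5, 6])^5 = (1 5 8)(3 9 6 4)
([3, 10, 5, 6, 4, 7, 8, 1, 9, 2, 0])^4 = (0 9 1 6 5)(2 10 8 7 3)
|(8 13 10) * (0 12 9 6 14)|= |(0 12 9 6 14)(8 13 10)|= 15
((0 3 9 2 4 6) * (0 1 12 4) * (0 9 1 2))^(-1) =((0 3 1 12 4 6 2 9))^(-1) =(0 9 2 6 4 12 1 3)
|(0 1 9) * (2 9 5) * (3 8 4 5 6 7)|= 10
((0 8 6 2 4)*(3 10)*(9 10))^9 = (10)(0 4 2 6 8)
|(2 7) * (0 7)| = |(0 7 2)| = 3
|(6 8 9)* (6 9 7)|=3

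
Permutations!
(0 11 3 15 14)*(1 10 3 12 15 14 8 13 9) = (0 11 12 15 8 13 9 1 10 3 14) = [11, 10, 2, 14, 4, 5, 6, 7, 13, 1, 3, 12, 15, 9, 0, 8]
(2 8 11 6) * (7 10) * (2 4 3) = [0, 1, 8, 2, 3, 5, 4, 10, 11, 9, 7, 6] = (2 8 11 6 4 3)(7 10)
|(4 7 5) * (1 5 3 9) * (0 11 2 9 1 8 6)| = 30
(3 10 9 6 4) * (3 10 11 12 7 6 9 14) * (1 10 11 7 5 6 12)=(1 10 14 3 7 12 5 6 4 11)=[0, 10, 2, 7, 11, 6, 4, 12, 8, 9, 14, 1, 5, 13, 3]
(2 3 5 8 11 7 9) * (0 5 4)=[5, 1, 3, 4, 0, 8, 6, 9, 11, 2, 10, 7]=(0 5 8 11 7 9 2 3 4)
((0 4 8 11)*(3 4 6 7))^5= (0 8 3 6 11 4 7)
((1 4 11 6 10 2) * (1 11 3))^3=(2 10 6 11)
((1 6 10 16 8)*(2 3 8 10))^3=(1 3 6 8 2)(10 16)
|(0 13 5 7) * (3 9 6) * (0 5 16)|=6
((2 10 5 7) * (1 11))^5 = ((1 11)(2 10 5 7))^5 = (1 11)(2 10 5 7)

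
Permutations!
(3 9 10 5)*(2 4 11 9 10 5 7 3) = (2 4 11 9 5)(3 10 7) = [0, 1, 4, 10, 11, 2, 6, 3, 8, 5, 7, 9]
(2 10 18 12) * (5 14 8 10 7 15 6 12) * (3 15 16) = [0, 1, 7, 15, 4, 14, 12, 16, 10, 9, 18, 11, 2, 13, 8, 6, 3, 17, 5] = (2 7 16 3 15 6 12)(5 14 8 10 18)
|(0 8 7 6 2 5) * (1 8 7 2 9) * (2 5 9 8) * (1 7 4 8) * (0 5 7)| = 8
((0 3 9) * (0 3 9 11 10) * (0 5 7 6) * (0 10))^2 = ((0 9 3 11)(5 7 6 10))^2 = (0 3)(5 6)(7 10)(9 11)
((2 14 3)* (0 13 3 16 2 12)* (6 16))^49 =(0 13 3 12)(2 14 6 16)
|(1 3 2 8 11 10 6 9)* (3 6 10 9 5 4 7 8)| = |(1 6 5 4 7 8 11 9)(2 3)| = 8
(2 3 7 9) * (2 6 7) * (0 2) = (0 2 3)(6 7 9) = [2, 1, 3, 0, 4, 5, 7, 9, 8, 6]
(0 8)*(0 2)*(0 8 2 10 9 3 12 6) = (0 2 8 10 9 3 12 6) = [2, 1, 8, 12, 4, 5, 0, 7, 10, 3, 9, 11, 6]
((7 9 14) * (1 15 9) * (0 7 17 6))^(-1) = ((0 7 1 15 9 14 17 6))^(-1) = (0 6 17 14 9 15 1 7)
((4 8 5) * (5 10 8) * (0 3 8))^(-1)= ((0 3 8 10)(4 5))^(-1)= (0 10 8 3)(4 5)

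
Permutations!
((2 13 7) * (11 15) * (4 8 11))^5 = ((2 13 7)(4 8 11 15))^5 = (2 7 13)(4 8 11 15)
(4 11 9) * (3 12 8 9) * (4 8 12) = [0, 1, 2, 4, 11, 5, 6, 7, 9, 8, 10, 3, 12] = (12)(3 4 11)(8 9)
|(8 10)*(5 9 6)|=6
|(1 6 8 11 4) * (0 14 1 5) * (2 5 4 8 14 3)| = 12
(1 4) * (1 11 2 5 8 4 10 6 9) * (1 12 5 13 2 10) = [0, 1, 13, 3, 11, 8, 9, 7, 4, 12, 6, 10, 5, 2] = (2 13)(4 11 10 6 9 12 5 8)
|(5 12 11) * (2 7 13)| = 3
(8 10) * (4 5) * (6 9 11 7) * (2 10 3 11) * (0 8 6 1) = (0 8 3 11 7 1)(2 10 6 9)(4 5) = [8, 0, 10, 11, 5, 4, 9, 1, 3, 2, 6, 7]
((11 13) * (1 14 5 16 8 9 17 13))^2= (1 5 8 17 11 14 16 9 13)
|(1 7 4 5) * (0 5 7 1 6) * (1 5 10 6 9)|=6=|(0 10 6)(1 5 9)(4 7)|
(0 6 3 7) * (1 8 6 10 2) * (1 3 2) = (0 10 1 8 6 2 3 7) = [10, 8, 3, 7, 4, 5, 2, 0, 6, 9, 1]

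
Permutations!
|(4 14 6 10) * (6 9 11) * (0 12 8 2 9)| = 10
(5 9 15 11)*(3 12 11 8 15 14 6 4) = (3 12 11 5 9 14 6 4)(8 15) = [0, 1, 2, 12, 3, 9, 4, 7, 15, 14, 10, 5, 11, 13, 6, 8]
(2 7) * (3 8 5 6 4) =[0, 1, 7, 8, 3, 6, 4, 2, 5] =(2 7)(3 8 5 6 4)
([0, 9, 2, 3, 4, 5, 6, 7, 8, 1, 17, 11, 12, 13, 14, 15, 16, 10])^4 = (17)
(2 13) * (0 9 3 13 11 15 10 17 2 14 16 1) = [9, 0, 11, 13, 4, 5, 6, 7, 8, 3, 17, 15, 12, 14, 16, 10, 1, 2] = (0 9 3 13 14 16 1)(2 11 15 10 17)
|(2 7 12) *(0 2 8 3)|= 6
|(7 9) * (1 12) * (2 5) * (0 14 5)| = 4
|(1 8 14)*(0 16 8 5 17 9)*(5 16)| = |(0 5 17 9)(1 16 8 14)| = 4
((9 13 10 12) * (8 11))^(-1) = (8 11)(9 12 10 13)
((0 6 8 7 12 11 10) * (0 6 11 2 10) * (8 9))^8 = (2 10 6 9 8 7 12)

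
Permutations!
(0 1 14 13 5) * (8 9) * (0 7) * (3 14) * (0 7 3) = [1, 0, 2, 14, 4, 3, 6, 7, 9, 8, 10, 11, 12, 5, 13] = (0 1)(3 14 13 5)(8 9)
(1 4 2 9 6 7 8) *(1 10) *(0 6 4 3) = (0 6 7 8 10 1 3)(2 9 4) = [6, 3, 9, 0, 2, 5, 7, 8, 10, 4, 1]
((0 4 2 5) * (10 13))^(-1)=((0 4 2 5)(10 13))^(-1)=(0 5 2 4)(10 13)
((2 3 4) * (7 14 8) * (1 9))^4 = ((1 9)(2 3 4)(7 14 8))^4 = (2 3 4)(7 14 8)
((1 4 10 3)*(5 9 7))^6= ((1 4 10 3)(5 9 7))^6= (1 10)(3 4)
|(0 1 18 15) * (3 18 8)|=6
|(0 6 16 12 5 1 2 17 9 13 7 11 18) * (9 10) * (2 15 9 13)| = |(0 6 16 12 5 1 15 9 2 17 10 13 7 11 18)| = 15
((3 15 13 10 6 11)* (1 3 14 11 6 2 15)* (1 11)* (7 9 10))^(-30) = (15)(1 11)(3 14)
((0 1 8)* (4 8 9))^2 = (0 9 8 1 4) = ((0 1 9 4 8))^2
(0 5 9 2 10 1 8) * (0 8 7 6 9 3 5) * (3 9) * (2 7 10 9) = (1 10)(2 9 7 6 3 5) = [0, 10, 9, 5, 4, 2, 3, 6, 8, 7, 1]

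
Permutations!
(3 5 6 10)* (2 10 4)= (2 10 3 5 6 4)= [0, 1, 10, 5, 2, 6, 4, 7, 8, 9, 3]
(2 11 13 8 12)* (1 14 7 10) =(1 14 7 10)(2 11 13 8 12) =[0, 14, 11, 3, 4, 5, 6, 10, 12, 9, 1, 13, 2, 8, 7]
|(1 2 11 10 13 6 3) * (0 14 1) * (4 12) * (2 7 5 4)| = |(0 14 1 7 5 4 12 2 11 10 13 6 3)| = 13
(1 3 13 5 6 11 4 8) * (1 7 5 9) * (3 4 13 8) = (1 4 3 8 7 5 6 11 13 9) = [0, 4, 2, 8, 3, 6, 11, 5, 7, 1, 10, 13, 12, 9]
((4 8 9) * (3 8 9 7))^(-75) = ((3 8 7)(4 9))^(-75) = (4 9)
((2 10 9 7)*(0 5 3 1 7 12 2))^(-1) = (0 7 1 3 5)(2 12 9 10)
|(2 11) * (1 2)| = |(1 2 11)| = 3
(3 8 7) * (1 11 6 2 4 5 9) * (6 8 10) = (1 11 8 7 3 10 6 2 4 5 9) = [0, 11, 4, 10, 5, 9, 2, 3, 7, 1, 6, 8]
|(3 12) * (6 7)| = 2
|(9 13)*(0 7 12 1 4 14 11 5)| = |(0 7 12 1 4 14 11 5)(9 13)| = 8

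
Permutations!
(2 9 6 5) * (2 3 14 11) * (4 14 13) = (2 9 6 5 3 13 4 14 11) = [0, 1, 9, 13, 14, 3, 5, 7, 8, 6, 10, 2, 12, 4, 11]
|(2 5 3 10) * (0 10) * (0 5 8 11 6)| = |(0 10 2 8 11 6)(3 5)| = 6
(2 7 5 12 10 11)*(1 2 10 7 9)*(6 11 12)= (1 2 9)(5 6 11 10 12 7)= [0, 2, 9, 3, 4, 6, 11, 5, 8, 1, 12, 10, 7]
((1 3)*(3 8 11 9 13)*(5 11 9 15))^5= (5 15 11)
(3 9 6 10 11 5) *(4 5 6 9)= [0, 1, 2, 4, 5, 3, 10, 7, 8, 9, 11, 6]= (3 4 5)(6 10 11)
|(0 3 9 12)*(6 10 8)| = |(0 3 9 12)(6 10 8)| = 12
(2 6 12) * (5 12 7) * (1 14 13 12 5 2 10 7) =(1 14 13 12 10 7 2 6) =[0, 14, 6, 3, 4, 5, 1, 2, 8, 9, 7, 11, 10, 12, 13]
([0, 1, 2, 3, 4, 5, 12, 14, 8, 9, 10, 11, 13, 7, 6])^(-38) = [0, 1, 2, 3, 4, 5, 13, 6, 8, 9, 10, 11, 7, 14, 12]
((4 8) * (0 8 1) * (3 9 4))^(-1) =(0 1 4 9 3 8)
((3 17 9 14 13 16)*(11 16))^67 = ((3 17 9 14 13 11 16))^67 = (3 13 17 11 9 16 14)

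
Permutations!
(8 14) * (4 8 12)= (4 8 14 12)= [0, 1, 2, 3, 8, 5, 6, 7, 14, 9, 10, 11, 4, 13, 12]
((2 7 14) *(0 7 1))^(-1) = (0 1 2 14 7)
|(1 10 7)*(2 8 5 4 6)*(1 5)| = 8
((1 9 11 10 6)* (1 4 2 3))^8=(11)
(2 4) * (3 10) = [0, 1, 4, 10, 2, 5, 6, 7, 8, 9, 3] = (2 4)(3 10)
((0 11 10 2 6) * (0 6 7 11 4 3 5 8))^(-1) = ((0 4 3 5 8)(2 7 11 10))^(-1) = (0 8 5 3 4)(2 10 11 7)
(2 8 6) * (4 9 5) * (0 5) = [5, 1, 8, 3, 9, 4, 2, 7, 6, 0] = (0 5 4 9)(2 8 6)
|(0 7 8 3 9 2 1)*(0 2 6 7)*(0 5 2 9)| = 9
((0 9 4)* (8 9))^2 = (0 9)(4 8)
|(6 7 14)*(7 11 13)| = 5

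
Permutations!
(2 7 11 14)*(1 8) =(1 8)(2 7 11 14) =[0, 8, 7, 3, 4, 5, 6, 11, 1, 9, 10, 14, 12, 13, 2]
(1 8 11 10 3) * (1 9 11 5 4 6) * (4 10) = (1 8 5 10 3 9 11 4 6) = [0, 8, 2, 9, 6, 10, 1, 7, 5, 11, 3, 4]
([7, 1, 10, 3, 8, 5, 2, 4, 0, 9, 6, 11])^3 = [8, 1, 2, 3, 7, 5, 6, 0, 4, 9, 10, 11]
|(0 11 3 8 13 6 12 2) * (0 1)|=9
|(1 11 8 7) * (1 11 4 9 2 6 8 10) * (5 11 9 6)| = 10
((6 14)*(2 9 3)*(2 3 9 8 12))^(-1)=((2 8 12)(6 14))^(-1)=(2 12 8)(6 14)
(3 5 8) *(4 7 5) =(3 4 7 5 8) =[0, 1, 2, 4, 7, 8, 6, 5, 3]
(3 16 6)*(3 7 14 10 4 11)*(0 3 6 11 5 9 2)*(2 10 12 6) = (0 3 16 11 2)(4 5 9 10)(6 7 14 12) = [3, 1, 0, 16, 5, 9, 7, 14, 8, 10, 4, 2, 6, 13, 12, 15, 11]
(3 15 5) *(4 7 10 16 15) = (3 4 7 10 16 15 5) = [0, 1, 2, 4, 7, 3, 6, 10, 8, 9, 16, 11, 12, 13, 14, 5, 15]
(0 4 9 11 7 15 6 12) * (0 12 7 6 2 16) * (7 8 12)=(0 4 9 11 6 8 12 7 15 2 16)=[4, 1, 16, 3, 9, 5, 8, 15, 12, 11, 10, 6, 7, 13, 14, 2, 0]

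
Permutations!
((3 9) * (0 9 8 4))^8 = ((0 9 3 8 4))^8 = (0 8 9 4 3)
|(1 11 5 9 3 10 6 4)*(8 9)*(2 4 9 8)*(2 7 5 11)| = 12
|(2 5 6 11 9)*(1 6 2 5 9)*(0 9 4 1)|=8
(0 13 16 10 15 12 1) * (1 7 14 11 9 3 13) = (0 1)(3 13 16 10 15 12 7 14 11 9) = [1, 0, 2, 13, 4, 5, 6, 14, 8, 3, 15, 9, 7, 16, 11, 12, 10]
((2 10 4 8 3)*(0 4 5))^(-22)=((0 4 8 3 2 10 5))^(-22)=(0 5 10 2 3 8 4)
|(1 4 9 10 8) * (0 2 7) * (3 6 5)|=|(0 2 7)(1 4 9 10 8)(3 6 5)|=15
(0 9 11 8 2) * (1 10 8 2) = (0 9 11 2)(1 10 8) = [9, 10, 0, 3, 4, 5, 6, 7, 1, 11, 8, 2]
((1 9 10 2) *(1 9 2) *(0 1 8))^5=(0 8 10 9 2 1)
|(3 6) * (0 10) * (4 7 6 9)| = |(0 10)(3 9 4 7 6)| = 10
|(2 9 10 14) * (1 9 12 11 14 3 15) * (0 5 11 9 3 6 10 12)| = |(0 5 11 14 2)(1 3 15)(6 10)(9 12)| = 30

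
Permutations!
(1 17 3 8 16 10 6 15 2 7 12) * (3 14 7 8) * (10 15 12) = (1 17 14 7 10 6 12)(2 8 16 15) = [0, 17, 8, 3, 4, 5, 12, 10, 16, 9, 6, 11, 1, 13, 7, 2, 15, 14]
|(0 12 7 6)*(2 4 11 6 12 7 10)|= 8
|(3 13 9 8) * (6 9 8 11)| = |(3 13 8)(6 9 11)| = 3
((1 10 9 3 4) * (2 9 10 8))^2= (10)(1 2 3)(4 8 9)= ((10)(1 8 2 9 3 4))^2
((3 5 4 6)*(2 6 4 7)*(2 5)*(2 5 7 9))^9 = ((2 6 3 5 9))^9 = (2 9 5 3 6)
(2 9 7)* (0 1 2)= (0 1 2 9 7)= [1, 2, 9, 3, 4, 5, 6, 0, 8, 7]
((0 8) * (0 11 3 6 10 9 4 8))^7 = ((3 6 10 9 4 8 11))^7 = (11)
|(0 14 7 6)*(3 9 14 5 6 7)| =|(0 5 6)(3 9 14)| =3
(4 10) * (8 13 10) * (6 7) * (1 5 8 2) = (1 5 8 13 10 4 2)(6 7) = [0, 5, 1, 3, 2, 8, 7, 6, 13, 9, 4, 11, 12, 10]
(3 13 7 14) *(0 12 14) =[12, 1, 2, 13, 4, 5, 6, 0, 8, 9, 10, 11, 14, 7, 3] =(0 12 14 3 13 7)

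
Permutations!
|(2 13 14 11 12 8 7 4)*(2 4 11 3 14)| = 4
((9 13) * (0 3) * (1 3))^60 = (13)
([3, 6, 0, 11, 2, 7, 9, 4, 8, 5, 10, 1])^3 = [1, 5, 11, 6, 3, 2, 7, 0, 8, 4, 10, 9]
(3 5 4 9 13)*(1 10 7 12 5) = (1 10 7 12 5 4 9 13 3) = [0, 10, 2, 1, 9, 4, 6, 12, 8, 13, 7, 11, 5, 3]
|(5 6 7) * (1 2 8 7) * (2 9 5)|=12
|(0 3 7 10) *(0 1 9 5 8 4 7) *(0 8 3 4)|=9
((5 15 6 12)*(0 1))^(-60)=((0 1)(5 15 6 12))^(-60)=(15)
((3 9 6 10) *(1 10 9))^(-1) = (1 3 10)(6 9)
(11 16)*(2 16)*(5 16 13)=(2 13 5 16 11)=[0, 1, 13, 3, 4, 16, 6, 7, 8, 9, 10, 2, 12, 5, 14, 15, 11]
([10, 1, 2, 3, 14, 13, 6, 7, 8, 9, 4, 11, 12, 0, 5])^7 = [10, 1, 2, 3, 14, 13, 6, 7, 8, 9, 4, 11, 12, 0, 5]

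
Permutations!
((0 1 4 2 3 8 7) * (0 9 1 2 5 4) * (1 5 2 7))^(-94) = (0 2 7 3 9 8 5 1 4)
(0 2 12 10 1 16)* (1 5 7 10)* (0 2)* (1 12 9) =(1 16 2 9)(5 7 10) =[0, 16, 9, 3, 4, 7, 6, 10, 8, 1, 5, 11, 12, 13, 14, 15, 2]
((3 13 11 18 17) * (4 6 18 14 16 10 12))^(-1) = (3 17 18 6 4 12 10 16 14 11 13)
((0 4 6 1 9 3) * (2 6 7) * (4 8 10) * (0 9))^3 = ((0 8 10 4 7 2 6 1)(3 9))^3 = (0 4 6 8 7 1 10 2)(3 9)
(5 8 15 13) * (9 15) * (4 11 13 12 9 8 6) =(4 11 13 5 6)(9 15 12) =[0, 1, 2, 3, 11, 6, 4, 7, 8, 15, 10, 13, 9, 5, 14, 12]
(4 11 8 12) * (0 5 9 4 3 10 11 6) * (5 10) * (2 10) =(0 2 10 11 8 12 3 5 9 4 6) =[2, 1, 10, 5, 6, 9, 0, 7, 12, 4, 11, 8, 3]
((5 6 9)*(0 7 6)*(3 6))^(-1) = (0 5 9 6 3 7)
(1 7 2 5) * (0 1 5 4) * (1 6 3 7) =(0 6 3 7 2 4) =[6, 1, 4, 7, 0, 5, 3, 2]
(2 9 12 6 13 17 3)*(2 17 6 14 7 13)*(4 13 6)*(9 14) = (2 14 7 6)(3 17)(4 13)(9 12) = [0, 1, 14, 17, 13, 5, 2, 6, 8, 12, 10, 11, 9, 4, 7, 15, 16, 3]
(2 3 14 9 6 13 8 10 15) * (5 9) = [0, 1, 3, 14, 4, 9, 13, 7, 10, 6, 15, 11, 12, 8, 5, 2] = (2 3 14 5 9 6 13 8 10 15)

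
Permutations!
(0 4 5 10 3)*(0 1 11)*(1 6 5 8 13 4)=(0 1 11)(3 6 5 10)(4 8 13)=[1, 11, 2, 6, 8, 10, 5, 7, 13, 9, 3, 0, 12, 4]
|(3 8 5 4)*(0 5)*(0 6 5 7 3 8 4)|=|(0 7 3 4 8 6 5)|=7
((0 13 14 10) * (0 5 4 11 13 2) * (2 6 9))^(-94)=(0 9)(2 6)(4 13 10)(5 11 14)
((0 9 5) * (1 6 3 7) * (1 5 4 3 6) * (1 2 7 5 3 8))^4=((0 9 4 8 1 2 7 3 5))^4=(0 1 5 8 3 4 7 9 2)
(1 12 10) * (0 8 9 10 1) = (0 8 9 10)(1 12) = [8, 12, 2, 3, 4, 5, 6, 7, 9, 10, 0, 11, 1]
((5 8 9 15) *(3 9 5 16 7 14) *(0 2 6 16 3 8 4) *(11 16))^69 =((0 2 6 11 16 7 14 8 5 4)(3 9 15))^69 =(0 4 5 8 14 7 16 11 6 2)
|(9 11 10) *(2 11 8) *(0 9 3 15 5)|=9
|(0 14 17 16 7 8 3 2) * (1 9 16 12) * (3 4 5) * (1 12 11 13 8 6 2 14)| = 56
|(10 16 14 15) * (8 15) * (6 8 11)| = 7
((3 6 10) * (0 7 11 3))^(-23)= (0 7 11 3 6 10)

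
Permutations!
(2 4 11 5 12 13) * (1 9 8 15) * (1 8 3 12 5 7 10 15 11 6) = (1 9 3 12 13 2 4 6)(7 10 15 8 11) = [0, 9, 4, 12, 6, 5, 1, 10, 11, 3, 15, 7, 13, 2, 14, 8]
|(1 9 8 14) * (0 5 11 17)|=4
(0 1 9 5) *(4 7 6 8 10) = [1, 9, 2, 3, 7, 0, 8, 6, 10, 5, 4] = (0 1 9 5)(4 7 6 8 10)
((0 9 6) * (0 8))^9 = (0 9 6 8)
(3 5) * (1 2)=[0, 2, 1, 5, 4, 3]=(1 2)(3 5)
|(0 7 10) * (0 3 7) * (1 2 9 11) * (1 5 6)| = 6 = |(1 2 9 11 5 6)(3 7 10)|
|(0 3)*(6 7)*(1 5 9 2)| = 4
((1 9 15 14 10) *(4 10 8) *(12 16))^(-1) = ((1 9 15 14 8 4 10)(12 16))^(-1) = (1 10 4 8 14 15 9)(12 16)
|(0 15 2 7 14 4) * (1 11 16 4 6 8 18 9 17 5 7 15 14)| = |(0 14 6 8 18 9 17 5 7 1 11 16 4)(2 15)| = 26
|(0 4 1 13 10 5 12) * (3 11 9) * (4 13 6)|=15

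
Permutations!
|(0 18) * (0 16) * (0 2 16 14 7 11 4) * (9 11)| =14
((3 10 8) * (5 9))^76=(3 10 8)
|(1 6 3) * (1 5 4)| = |(1 6 3 5 4)| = 5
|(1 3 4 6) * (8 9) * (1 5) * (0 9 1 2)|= |(0 9 8 1 3 4 6 5 2)|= 9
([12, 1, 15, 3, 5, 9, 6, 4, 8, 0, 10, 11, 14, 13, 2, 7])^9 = [0, 1, 2, 3, 4, 5, 6, 7, 8, 9, 10, 11, 12, 13, 14, 15]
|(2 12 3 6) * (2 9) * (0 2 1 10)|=8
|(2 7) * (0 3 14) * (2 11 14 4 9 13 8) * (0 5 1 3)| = |(1 3 4 9 13 8 2 7 11 14 5)| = 11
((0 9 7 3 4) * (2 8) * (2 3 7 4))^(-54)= (9)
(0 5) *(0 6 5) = (5 6) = [0, 1, 2, 3, 4, 6, 5]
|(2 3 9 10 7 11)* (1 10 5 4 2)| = 20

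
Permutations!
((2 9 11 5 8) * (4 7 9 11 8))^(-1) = ((2 11 5 4 7 9 8))^(-1) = (2 8 9 7 4 5 11)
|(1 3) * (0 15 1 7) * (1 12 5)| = 7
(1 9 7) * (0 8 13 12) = (0 8 13 12)(1 9 7) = [8, 9, 2, 3, 4, 5, 6, 1, 13, 7, 10, 11, 0, 12]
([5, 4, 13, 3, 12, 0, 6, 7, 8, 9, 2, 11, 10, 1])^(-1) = (0 5)(1 13 2 10 12 4)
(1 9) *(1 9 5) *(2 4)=(9)(1 5)(2 4)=[0, 5, 4, 3, 2, 1, 6, 7, 8, 9]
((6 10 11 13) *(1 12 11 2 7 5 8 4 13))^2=(1 11 12)(2 5 4 6)(7 8 13 10)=((1 12 11)(2 7 5 8 4 13 6 10))^2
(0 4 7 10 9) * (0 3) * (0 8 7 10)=(0 4 10 9 3 8 7)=[4, 1, 2, 8, 10, 5, 6, 0, 7, 3, 9]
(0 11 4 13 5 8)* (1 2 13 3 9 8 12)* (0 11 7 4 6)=(0 7 4 3 9 8 11 6)(1 2 13 5 12)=[7, 2, 13, 9, 3, 12, 0, 4, 11, 8, 10, 6, 1, 5]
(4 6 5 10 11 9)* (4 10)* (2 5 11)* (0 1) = (0 1)(2 5 4 6 11 9 10) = [1, 0, 5, 3, 6, 4, 11, 7, 8, 10, 2, 9]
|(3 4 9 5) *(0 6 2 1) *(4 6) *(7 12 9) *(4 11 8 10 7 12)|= 13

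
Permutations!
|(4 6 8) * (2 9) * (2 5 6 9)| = 5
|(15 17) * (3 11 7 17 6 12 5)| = |(3 11 7 17 15 6 12 5)| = 8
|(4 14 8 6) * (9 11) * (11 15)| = |(4 14 8 6)(9 15 11)| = 12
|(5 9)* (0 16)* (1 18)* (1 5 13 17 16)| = 8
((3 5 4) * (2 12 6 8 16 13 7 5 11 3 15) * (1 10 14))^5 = ((1 10 14)(2 12 6 8 16 13 7 5 4 15)(3 11))^5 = (1 14 10)(2 13)(3 11)(4 8)(5 6)(7 12)(15 16)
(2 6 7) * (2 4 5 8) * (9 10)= (2 6 7 4 5 8)(9 10)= [0, 1, 6, 3, 5, 8, 7, 4, 2, 10, 9]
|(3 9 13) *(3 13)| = 2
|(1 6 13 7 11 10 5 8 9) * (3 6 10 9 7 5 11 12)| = 28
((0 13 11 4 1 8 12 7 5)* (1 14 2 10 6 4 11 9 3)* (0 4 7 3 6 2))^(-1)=(0 14 4 5 7 6 9 13)(1 3 12 8)(2 10)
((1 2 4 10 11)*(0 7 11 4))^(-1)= (0 2 1 11 7)(4 10)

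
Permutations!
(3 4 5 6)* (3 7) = (3 4 5 6 7) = [0, 1, 2, 4, 5, 6, 7, 3]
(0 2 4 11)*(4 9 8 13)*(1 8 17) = (0 2 9 17 1 8 13 4 11) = [2, 8, 9, 3, 11, 5, 6, 7, 13, 17, 10, 0, 12, 4, 14, 15, 16, 1]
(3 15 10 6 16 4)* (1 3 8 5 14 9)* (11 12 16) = (1 3 15 10 6 11 12 16 4 8 5 14 9) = [0, 3, 2, 15, 8, 14, 11, 7, 5, 1, 6, 12, 16, 13, 9, 10, 4]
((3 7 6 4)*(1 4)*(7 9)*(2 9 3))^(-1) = ((1 4 2 9 7 6))^(-1) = (1 6 7 9 2 4)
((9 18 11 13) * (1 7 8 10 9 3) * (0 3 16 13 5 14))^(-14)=((0 3 1 7 8 10 9 18 11 5 14)(13 16))^(-14)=(0 11 10 1 14 18 8 3 5 9 7)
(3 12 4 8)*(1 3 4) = (1 3 12)(4 8) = [0, 3, 2, 12, 8, 5, 6, 7, 4, 9, 10, 11, 1]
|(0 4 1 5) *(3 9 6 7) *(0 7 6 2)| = |(0 4 1 5 7 3 9 2)| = 8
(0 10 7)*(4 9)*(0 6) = (0 10 7 6)(4 9) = [10, 1, 2, 3, 9, 5, 0, 6, 8, 4, 7]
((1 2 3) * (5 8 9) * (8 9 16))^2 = ((1 2 3)(5 9)(8 16))^2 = (16)(1 3 2)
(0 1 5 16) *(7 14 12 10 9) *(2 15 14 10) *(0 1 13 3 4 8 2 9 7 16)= (0 13 3 4 8 2 15 14 12 9 16 1 5)(7 10)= [13, 5, 15, 4, 8, 0, 6, 10, 2, 16, 7, 11, 9, 3, 12, 14, 1]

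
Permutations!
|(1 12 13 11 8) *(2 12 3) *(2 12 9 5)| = 6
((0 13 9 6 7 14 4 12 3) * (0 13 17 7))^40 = (17)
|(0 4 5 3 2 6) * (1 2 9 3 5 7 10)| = 14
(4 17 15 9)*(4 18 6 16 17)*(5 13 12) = [0, 1, 2, 3, 4, 13, 16, 7, 8, 18, 10, 11, 5, 12, 14, 9, 17, 15, 6] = (5 13 12)(6 16 17 15 9 18)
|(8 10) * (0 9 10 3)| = 5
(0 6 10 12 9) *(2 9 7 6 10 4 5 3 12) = (0 10 2 9)(3 12 7 6 4 5) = [10, 1, 9, 12, 5, 3, 4, 6, 8, 0, 2, 11, 7]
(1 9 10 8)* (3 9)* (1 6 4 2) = (1 3 9 10 8 6 4 2) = [0, 3, 1, 9, 2, 5, 4, 7, 6, 10, 8]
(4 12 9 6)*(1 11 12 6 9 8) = [0, 11, 2, 3, 6, 5, 4, 7, 1, 9, 10, 12, 8] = (1 11 12 8)(4 6)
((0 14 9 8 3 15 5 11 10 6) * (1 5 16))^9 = (0 11 16 8)(1 3 14 10)(5 15 9 6)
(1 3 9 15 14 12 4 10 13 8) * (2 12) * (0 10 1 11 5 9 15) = (0 10 13 8 11 5 9)(1 3 15 14 2 12 4) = [10, 3, 12, 15, 1, 9, 6, 7, 11, 0, 13, 5, 4, 8, 2, 14]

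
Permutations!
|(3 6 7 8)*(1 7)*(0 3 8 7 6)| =|(8)(0 3)(1 6)| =2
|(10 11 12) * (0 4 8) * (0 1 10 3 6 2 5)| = 11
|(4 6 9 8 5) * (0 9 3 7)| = |(0 9 8 5 4 6 3 7)| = 8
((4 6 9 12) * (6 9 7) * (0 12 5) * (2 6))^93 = (0 9 12 5 4)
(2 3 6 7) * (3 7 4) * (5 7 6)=(2 6 4 3 5 7)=[0, 1, 6, 5, 3, 7, 4, 2]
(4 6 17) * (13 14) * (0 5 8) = (0 5 8)(4 6 17)(13 14) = [5, 1, 2, 3, 6, 8, 17, 7, 0, 9, 10, 11, 12, 14, 13, 15, 16, 4]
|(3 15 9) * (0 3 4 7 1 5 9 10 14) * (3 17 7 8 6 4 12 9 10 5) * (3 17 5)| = |(0 5 10 14)(1 17 7)(3 15)(4 8 6)(9 12)| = 12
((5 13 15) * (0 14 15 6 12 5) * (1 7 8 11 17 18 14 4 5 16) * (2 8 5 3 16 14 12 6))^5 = (0 7 11 15 1 8 14 16 2 12 3 13 18 4 5 17)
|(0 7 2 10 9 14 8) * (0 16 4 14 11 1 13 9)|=4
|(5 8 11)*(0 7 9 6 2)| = |(0 7 9 6 2)(5 8 11)| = 15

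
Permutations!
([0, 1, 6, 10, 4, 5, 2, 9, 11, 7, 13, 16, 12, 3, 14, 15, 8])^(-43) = (2 6)(3 13 10)(7 9)(8 16 11)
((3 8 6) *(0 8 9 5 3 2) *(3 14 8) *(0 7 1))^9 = ((0 3 9 5 14 8 6 2 7 1))^9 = (0 1 7 2 6 8 14 5 9 3)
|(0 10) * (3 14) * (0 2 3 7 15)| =7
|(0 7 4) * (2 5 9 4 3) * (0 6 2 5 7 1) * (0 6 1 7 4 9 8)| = 20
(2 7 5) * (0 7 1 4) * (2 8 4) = (0 7 5 8 4)(1 2) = [7, 2, 1, 3, 0, 8, 6, 5, 4]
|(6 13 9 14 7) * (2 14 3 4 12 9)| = 20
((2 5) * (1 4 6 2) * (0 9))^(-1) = (0 9)(1 5 2 6 4)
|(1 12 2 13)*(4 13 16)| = |(1 12 2 16 4 13)| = 6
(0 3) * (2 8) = (0 3)(2 8) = [3, 1, 8, 0, 4, 5, 6, 7, 2]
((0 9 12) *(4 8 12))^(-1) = ((0 9 4 8 12))^(-1) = (0 12 8 4 9)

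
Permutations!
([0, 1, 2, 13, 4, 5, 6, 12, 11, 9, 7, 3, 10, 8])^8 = [0, 1, 2, 3, 4, 5, 6, 10, 8, 9, 12, 11, 7, 13]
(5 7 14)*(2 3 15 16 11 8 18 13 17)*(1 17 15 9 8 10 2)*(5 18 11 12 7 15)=(1 17)(2 3 9 8 11 10)(5 15 16 12 7 14 18 13)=[0, 17, 3, 9, 4, 15, 6, 14, 11, 8, 2, 10, 7, 5, 18, 16, 12, 1, 13]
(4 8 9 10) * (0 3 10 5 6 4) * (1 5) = (0 3 10)(1 5 6 4 8 9) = [3, 5, 2, 10, 8, 6, 4, 7, 9, 1, 0]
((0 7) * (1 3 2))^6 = (7)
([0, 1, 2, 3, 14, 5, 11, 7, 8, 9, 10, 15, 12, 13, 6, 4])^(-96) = (4 15 11 6 14)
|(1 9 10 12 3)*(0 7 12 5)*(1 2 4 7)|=5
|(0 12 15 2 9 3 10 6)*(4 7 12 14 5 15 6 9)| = 9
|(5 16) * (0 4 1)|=6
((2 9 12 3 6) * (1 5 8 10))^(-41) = ((1 5 8 10)(2 9 12 3 6))^(-41) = (1 10 8 5)(2 6 3 12 9)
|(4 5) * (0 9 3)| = 6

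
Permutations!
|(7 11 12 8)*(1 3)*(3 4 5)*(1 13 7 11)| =6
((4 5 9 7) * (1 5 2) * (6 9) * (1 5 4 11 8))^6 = (1 7 5)(2 8 9)(4 11 6)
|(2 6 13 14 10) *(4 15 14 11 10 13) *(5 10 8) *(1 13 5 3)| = 35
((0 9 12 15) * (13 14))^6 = (0 12)(9 15)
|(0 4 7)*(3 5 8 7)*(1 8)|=7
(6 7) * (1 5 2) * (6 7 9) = (1 5 2)(6 9) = [0, 5, 1, 3, 4, 2, 9, 7, 8, 6]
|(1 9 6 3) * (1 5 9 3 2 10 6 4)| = 15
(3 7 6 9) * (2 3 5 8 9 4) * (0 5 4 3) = (0 5 8 9 4 2)(3 7 6) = [5, 1, 0, 7, 2, 8, 3, 6, 9, 4]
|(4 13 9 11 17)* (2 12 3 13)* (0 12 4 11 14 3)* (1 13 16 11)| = |(0 12)(1 13 9 14 3 16 11 17)(2 4)| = 8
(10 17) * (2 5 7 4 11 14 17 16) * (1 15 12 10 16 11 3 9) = (1 15 12 10 11 14 17 16 2 5 7 4 3 9) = [0, 15, 5, 9, 3, 7, 6, 4, 8, 1, 11, 14, 10, 13, 17, 12, 2, 16]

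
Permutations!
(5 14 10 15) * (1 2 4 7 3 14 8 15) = [0, 2, 4, 14, 7, 8, 6, 3, 15, 9, 1, 11, 12, 13, 10, 5] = (1 2 4 7 3 14 10)(5 8 15)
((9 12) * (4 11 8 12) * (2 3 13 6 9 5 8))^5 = ((2 3 13 6 9 4 11)(5 8 12))^5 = (2 4 6 3 11 9 13)(5 12 8)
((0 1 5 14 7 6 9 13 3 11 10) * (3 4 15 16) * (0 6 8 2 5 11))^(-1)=(0 3 16 15 4 13 9 6 10 11 1)(2 8 7 14 5)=((0 1 11 10 6 9 13 4 15 16 3)(2 5 14 7 8))^(-1)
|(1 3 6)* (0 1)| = |(0 1 3 6)| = 4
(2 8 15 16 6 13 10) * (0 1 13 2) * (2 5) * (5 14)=(0 1 13 10)(2 8 15 16 6 14 5)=[1, 13, 8, 3, 4, 2, 14, 7, 15, 9, 0, 11, 12, 10, 5, 16, 6]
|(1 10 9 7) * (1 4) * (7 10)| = 6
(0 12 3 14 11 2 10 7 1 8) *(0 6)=(0 12 3 14 11 2 10 7 1 8 6)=[12, 8, 10, 14, 4, 5, 0, 1, 6, 9, 7, 2, 3, 13, 11]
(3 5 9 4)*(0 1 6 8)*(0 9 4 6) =[1, 0, 2, 5, 3, 4, 8, 7, 9, 6] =(0 1)(3 5 4)(6 8 9)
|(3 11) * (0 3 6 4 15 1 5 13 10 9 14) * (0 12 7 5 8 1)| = |(0 3 11 6 4 15)(1 8)(5 13 10 9 14 12 7)| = 42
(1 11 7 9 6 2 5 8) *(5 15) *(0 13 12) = [13, 11, 15, 3, 4, 8, 2, 9, 1, 6, 10, 7, 0, 12, 14, 5] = (0 13 12)(1 11 7 9 6 2 15 5 8)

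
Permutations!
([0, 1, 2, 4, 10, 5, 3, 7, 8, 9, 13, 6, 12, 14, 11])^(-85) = [0, 1, 2, 6, 3, 5, 11, 7, 8, 9, 4, 14, 12, 10, 13]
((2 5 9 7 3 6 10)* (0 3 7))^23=(0 6 2 9 3 10 5)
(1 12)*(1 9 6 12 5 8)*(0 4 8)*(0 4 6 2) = (0 6 12 9 2)(1 5 4 8) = [6, 5, 0, 3, 8, 4, 12, 7, 1, 2, 10, 11, 9]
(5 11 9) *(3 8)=(3 8)(5 11 9)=[0, 1, 2, 8, 4, 11, 6, 7, 3, 5, 10, 9]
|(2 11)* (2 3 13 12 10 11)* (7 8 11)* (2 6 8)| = 9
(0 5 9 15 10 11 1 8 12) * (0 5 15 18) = [15, 8, 2, 3, 4, 9, 6, 7, 12, 18, 11, 1, 5, 13, 14, 10, 16, 17, 0] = (0 15 10 11 1 8 12 5 9 18)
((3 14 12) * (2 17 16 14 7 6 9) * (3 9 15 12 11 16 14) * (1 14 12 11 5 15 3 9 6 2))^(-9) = ((1 14 5 15 11 16 9)(2 17 12 6 3 7))^(-9) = (1 16 15 14 9 11 5)(2 6)(3 17)(7 12)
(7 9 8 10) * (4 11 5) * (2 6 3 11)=[0, 1, 6, 11, 2, 4, 3, 9, 10, 8, 7, 5]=(2 6 3 11 5 4)(7 9 8 10)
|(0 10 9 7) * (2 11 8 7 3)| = 8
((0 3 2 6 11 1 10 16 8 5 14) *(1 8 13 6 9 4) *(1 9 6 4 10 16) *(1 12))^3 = (0 6 5 3 11 14 2 8)(1 4 12 13 10 16 9)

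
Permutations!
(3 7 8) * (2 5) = (2 5)(3 7 8) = [0, 1, 5, 7, 4, 2, 6, 8, 3]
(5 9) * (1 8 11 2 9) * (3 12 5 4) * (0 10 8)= (0 10 8 11 2 9 4 3 12 5 1)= [10, 0, 9, 12, 3, 1, 6, 7, 11, 4, 8, 2, 5]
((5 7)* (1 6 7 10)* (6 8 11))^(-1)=(1 10 5 7 6 11 8)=((1 8 11 6 7 5 10))^(-1)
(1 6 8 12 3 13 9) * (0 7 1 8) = (0 7 1 6)(3 13 9 8 12) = [7, 6, 2, 13, 4, 5, 0, 1, 12, 8, 10, 11, 3, 9]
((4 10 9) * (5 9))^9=((4 10 5 9))^9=(4 10 5 9)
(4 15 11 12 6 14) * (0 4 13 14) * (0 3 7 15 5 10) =(0 4 5 10)(3 7 15 11 12 6)(13 14) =[4, 1, 2, 7, 5, 10, 3, 15, 8, 9, 0, 12, 6, 14, 13, 11]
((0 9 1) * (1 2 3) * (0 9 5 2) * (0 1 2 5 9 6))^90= ((0 9 1 6)(2 3))^90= (0 1)(6 9)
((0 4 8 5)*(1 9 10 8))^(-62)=(0 4 1 9 10 8 5)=((0 4 1 9 10 8 5))^(-62)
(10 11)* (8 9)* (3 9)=(3 9 8)(10 11)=[0, 1, 2, 9, 4, 5, 6, 7, 3, 8, 11, 10]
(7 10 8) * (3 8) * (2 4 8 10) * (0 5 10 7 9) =(0 5 10 3 7 2 4 8 9) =[5, 1, 4, 7, 8, 10, 6, 2, 9, 0, 3]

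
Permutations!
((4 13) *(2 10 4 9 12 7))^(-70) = ((2 10 4 13 9 12 7))^(-70) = (13)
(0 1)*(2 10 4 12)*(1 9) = [9, 0, 10, 3, 12, 5, 6, 7, 8, 1, 4, 11, 2] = (0 9 1)(2 10 4 12)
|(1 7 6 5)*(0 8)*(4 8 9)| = 4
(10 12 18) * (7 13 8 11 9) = (7 13 8 11 9)(10 12 18) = [0, 1, 2, 3, 4, 5, 6, 13, 11, 7, 12, 9, 18, 8, 14, 15, 16, 17, 10]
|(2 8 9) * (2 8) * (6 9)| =|(6 9 8)| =3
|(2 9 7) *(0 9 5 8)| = |(0 9 7 2 5 8)| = 6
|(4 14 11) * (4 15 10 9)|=|(4 14 11 15 10 9)|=6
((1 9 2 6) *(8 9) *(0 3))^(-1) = (0 3)(1 6 2 9 8)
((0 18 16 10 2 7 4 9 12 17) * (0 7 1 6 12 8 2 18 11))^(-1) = (0 11)(1 2 8 9 4 7 17 12 6)(10 16 18)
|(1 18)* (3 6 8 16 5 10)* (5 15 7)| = |(1 18)(3 6 8 16 15 7 5 10)| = 8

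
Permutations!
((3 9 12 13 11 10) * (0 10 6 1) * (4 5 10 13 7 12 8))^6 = (0 13 11 6 1)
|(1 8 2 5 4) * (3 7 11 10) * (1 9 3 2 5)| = |(1 8 5 4 9 3 7 11 10 2)| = 10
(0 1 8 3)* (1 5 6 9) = (0 5 6 9 1 8 3) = [5, 8, 2, 0, 4, 6, 9, 7, 3, 1]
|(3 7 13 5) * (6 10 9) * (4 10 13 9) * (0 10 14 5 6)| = 8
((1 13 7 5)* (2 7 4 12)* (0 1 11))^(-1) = (0 11 5 7 2 12 4 13 1)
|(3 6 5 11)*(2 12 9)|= 12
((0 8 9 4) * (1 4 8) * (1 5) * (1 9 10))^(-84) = ((0 5 9 8 10 1 4))^(-84) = (10)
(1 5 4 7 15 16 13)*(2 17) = (1 5 4 7 15 16 13)(2 17) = [0, 5, 17, 3, 7, 4, 6, 15, 8, 9, 10, 11, 12, 1, 14, 16, 13, 2]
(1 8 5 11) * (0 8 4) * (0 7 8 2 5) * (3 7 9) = [2, 4, 5, 7, 9, 11, 6, 8, 0, 3, 10, 1] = (0 2 5 11 1 4 9 3 7 8)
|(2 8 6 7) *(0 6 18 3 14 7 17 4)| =12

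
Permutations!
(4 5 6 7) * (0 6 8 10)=(0 6 7 4 5 8 10)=[6, 1, 2, 3, 5, 8, 7, 4, 10, 9, 0]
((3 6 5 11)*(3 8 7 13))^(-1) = ((3 6 5 11 8 7 13))^(-1) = (3 13 7 8 11 5 6)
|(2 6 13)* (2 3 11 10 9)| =7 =|(2 6 13 3 11 10 9)|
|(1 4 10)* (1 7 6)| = 5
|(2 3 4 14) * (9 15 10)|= 12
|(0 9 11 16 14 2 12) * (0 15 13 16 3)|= |(0 9 11 3)(2 12 15 13 16 14)|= 12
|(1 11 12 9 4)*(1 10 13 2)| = |(1 11 12 9 4 10 13 2)| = 8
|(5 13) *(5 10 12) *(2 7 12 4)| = |(2 7 12 5 13 10 4)| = 7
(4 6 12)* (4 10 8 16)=(4 6 12 10 8 16)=[0, 1, 2, 3, 6, 5, 12, 7, 16, 9, 8, 11, 10, 13, 14, 15, 4]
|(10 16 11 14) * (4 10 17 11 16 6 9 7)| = |(4 10 6 9 7)(11 14 17)| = 15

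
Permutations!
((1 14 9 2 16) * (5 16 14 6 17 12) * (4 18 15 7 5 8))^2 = ((1 6 17 12 8 4 18 15 7 5 16)(2 14 9))^2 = (1 17 8 18 7 16 6 12 4 15 5)(2 9 14)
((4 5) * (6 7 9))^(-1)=(4 5)(6 9 7)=((4 5)(6 7 9))^(-1)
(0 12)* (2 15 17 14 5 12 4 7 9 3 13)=(0 4 7 9 3 13 2 15 17 14 5 12)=[4, 1, 15, 13, 7, 12, 6, 9, 8, 3, 10, 11, 0, 2, 5, 17, 16, 14]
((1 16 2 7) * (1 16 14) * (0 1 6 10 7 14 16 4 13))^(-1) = (0 13 4 7 10 6 14 2 16 1)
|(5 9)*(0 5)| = 3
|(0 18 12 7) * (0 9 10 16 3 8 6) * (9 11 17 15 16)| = 22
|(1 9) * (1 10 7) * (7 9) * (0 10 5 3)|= |(0 10 9 5 3)(1 7)|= 10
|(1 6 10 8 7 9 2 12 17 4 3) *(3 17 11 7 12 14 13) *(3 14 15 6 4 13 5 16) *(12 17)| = 17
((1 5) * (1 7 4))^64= (7)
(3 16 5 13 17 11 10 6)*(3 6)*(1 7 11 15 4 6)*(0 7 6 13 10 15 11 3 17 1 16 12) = (0 7 3 12)(1 6 16 5 10 17 11 15 4 13) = [7, 6, 2, 12, 13, 10, 16, 3, 8, 9, 17, 15, 0, 1, 14, 4, 5, 11]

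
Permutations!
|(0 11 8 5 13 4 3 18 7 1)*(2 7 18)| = 10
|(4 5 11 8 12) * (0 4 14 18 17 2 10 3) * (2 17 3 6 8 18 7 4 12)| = |(0 12 14 7 4 5 11 18 3)(2 10 6 8)| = 36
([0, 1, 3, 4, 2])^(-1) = [0, 1, 4, 2, 3]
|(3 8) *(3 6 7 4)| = 5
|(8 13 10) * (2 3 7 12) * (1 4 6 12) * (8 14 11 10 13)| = |(1 4 6 12 2 3 7)(10 14 11)| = 21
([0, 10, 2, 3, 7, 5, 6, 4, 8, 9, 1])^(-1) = [0, 10, 2, 3, 7, 5, 6, 4, 8, 9, 1]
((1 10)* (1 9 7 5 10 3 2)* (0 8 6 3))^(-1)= (0 1 2 3 6 8)(5 7 9 10)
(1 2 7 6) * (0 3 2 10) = (0 3 2 7 6 1 10) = [3, 10, 7, 2, 4, 5, 1, 6, 8, 9, 0]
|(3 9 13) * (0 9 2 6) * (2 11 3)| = |(0 9 13 2 6)(3 11)| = 10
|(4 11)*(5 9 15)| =|(4 11)(5 9 15)| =6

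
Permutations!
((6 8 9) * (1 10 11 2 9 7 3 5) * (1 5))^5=(1 6 10 8 11 7 2 3 9)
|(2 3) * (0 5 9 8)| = |(0 5 9 8)(2 3)| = 4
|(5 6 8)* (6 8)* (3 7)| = |(3 7)(5 8)| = 2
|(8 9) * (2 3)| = 2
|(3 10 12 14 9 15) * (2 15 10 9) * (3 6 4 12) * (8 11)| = 6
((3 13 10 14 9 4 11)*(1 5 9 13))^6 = ((1 5 9 4 11 3)(10 14 13))^6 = (14)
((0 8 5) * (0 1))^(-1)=(0 1 5 8)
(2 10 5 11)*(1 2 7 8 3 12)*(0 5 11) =[5, 2, 10, 12, 4, 0, 6, 8, 3, 9, 11, 7, 1] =(0 5)(1 2 10 11 7 8 3 12)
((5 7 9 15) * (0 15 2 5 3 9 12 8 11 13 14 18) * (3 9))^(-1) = (0 18 14 13 11 8 12 7 5 2 9 15)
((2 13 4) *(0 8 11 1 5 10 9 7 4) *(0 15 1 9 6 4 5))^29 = ((0 8 11 9 7 5 10 6 4 2 13 15 1))^29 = (0 9 10 2 1 11 5 4 15 8 7 6 13)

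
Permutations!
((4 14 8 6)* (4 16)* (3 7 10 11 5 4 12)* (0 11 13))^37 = (0 10 3 16 8 4 11 13 7 12 6 14 5)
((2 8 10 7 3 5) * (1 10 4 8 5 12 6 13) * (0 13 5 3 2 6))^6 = ((0 13 1 10 7 2 3 12)(4 8)(5 6))^6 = (0 3 7 1)(2 10 13 12)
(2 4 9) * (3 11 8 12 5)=[0, 1, 4, 11, 9, 3, 6, 7, 12, 2, 10, 8, 5]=(2 4 9)(3 11 8 12 5)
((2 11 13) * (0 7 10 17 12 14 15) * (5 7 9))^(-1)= ((0 9 5 7 10 17 12 14 15)(2 11 13))^(-1)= (0 15 14 12 17 10 7 5 9)(2 13 11)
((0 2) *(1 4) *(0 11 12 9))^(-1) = ((0 2 11 12 9)(1 4))^(-1) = (0 9 12 11 2)(1 4)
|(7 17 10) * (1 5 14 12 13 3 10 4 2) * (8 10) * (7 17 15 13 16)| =14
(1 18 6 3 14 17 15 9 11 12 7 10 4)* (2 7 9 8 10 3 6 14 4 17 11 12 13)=(1 18 14 11 13 2 7 3 4)(8 10 17 15)(9 12)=[0, 18, 7, 4, 1, 5, 6, 3, 10, 12, 17, 13, 9, 2, 11, 8, 16, 15, 14]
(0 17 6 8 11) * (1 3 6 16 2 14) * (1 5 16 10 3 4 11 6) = (0 17 10 3 1 4 11)(2 14 5 16)(6 8) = [17, 4, 14, 1, 11, 16, 8, 7, 6, 9, 3, 0, 12, 13, 5, 15, 2, 10]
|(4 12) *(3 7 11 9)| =4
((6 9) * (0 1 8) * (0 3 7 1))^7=(1 7 3 8)(6 9)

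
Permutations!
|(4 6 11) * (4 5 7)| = |(4 6 11 5 7)| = 5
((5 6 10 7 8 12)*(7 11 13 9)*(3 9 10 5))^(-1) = (3 12 8 7 9)(5 6)(10 13 11)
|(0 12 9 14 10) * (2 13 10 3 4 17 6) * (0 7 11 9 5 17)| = 14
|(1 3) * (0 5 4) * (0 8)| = 4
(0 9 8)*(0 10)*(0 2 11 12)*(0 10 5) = (0 9 8 5)(2 11 12 10) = [9, 1, 11, 3, 4, 0, 6, 7, 5, 8, 2, 12, 10]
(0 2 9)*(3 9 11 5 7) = (0 2 11 5 7 3 9) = [2, 1, 11, 9, 4, 7, 6, 3, 8, 0, 10, 5]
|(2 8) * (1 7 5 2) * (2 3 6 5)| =12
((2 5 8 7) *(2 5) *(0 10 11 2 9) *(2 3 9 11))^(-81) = (0 11)(2 9)(3 10)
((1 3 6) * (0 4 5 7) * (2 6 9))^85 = (9)(0 4 5 7) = ((0 4 5 7)(1 3 9 2 6))^85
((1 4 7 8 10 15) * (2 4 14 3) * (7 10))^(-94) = ((1 14 3 2 4 10 15)(7 8))^(-94) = (1 4 14 10 3 15 2)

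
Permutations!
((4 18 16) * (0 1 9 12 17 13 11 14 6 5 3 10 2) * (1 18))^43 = ((0 18 16 4 1 9 12 17 13 11 14 6 5 3 10 2))^43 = (0 6 12 18 5 17 16 3 13 4 10 11 1 2 14 9)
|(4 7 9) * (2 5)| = 6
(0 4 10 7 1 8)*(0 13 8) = [4, 0, 2, 3, 10, 5, 6, 1, 13, 9, 7, 11, 12, 8] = (0 4 10 7 1)(8 13)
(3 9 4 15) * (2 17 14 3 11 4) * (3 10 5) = (2 17 14 10 5 3 9)(4 15 11) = [0, 1, 17, 9, 15, 3, 6, 7, 8, 2, 5, 4, 12, 13, 10, 11, 16, 14]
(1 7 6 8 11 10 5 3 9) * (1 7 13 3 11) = [0, 13, 2, 9, 4, 11, 8, 6, 1, 7, 5, 10, 12, 3] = (1 13 3 9 7 6 8)(5 11 10)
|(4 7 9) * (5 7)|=4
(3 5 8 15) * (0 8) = (0 8 15 3 5) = [8, 1, 2, 5, 4, 0, 6, 7, 15, 9, 10, 11, 12, 13, 14, 3]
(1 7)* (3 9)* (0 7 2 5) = [7, 2, 5, 9, 4, 0, 6, 1, 8, 3] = (0 7 1 2 5)(3 9)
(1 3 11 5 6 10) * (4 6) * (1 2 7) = [0, 3, 7, 11, 6, 4, 10, 1, 8, 9, 2, 5] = (1 3 11 5 4 6 10 2 7)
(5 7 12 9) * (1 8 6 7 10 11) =(1 8 6 7 12 9 5 10 11) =[0, 8, 2, 3, 4, 10, 7, 12, 6, 5, 11, 1, 9]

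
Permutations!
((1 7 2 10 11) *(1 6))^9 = (1 10)(2 6)(7 11)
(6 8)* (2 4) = (2 4)(6 8) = [0, 1, 4, 3, 2, 5, 8, 7, 6]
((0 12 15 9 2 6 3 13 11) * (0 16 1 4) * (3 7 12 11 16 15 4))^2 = ((0 11 15 9 2 6 7 12 4)(1 3 13 16))^2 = (0 15 2 7 4 11 9 6 12)(1 13)(3 16)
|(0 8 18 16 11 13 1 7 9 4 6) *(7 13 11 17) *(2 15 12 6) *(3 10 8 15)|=20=|(0 15 12 6)(1 13)(2 3 10 8 18 16 17 7 9 4)|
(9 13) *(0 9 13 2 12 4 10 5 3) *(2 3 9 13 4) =(0 13 4 10 5 9 3)(2 12) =[13, 1, 12, 0, 10, 9, 6, 7, 8, 3, 5, 11, 2, 4]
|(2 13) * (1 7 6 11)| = 4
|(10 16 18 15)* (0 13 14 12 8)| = |(0 13 14 12 8)(10 16 18 15)| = 20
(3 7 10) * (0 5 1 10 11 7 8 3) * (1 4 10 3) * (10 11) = (0 5 4 11 7 10)(1 3 8) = [5, 3, 2, 8, 11, 4, 6, 10, 1, 9, 0, 7]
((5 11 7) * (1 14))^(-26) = ((1 14)(5 11 7))^(-26) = (14)(5 11 7)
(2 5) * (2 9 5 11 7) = (2 11 7)(5 9) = [0, 1, 11, 3, 4, 9, 6, 2, 8, 5, 10, 7]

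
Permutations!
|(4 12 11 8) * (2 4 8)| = 4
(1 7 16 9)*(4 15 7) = (1 4 15 7 16 9) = [0, 4, 2, 3, 15, 5, 6, 16, 8, 1, 10, 11, 12, 13, 14, 7, 9]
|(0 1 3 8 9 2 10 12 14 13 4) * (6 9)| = |(0 1 3 8 6 9 2 10 12 14 13 4)| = 12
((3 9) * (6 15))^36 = ((3 9)(6 15))^36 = (15)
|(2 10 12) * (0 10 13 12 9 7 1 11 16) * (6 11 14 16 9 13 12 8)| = |(0 10 13 8 6 11 9 7 1 14 16)(2 12)| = 22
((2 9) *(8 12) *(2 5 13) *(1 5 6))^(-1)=((1 5 13 2 9 6)(8 12))^(-1)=(1 6 9 2 13 5)(8 12)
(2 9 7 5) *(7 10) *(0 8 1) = (0 8 1)(2 9 10 7 5) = [8, 0, 9, 3, 4, 2, 6, 5, 1, 10, 7]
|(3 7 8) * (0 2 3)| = 5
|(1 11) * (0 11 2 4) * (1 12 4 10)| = 12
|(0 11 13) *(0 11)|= |(11 13)|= 2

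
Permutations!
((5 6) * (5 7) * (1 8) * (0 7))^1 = ((0 7 5 6)(1 8))^1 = (0 7 5 6)(1 8)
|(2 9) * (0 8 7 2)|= 5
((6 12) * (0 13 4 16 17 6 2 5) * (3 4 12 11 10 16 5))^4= (0 3 13 4 12 5 2)(6 17 16 10 11)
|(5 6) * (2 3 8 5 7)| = 6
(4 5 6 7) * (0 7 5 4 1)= [7, 0, 2, 3, 4, 6, 5, 1]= (0 7 1)(5 6)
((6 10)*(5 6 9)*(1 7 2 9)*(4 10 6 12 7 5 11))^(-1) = (1 10 4 11 9 2 7 12 5)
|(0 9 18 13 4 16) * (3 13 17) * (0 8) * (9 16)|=6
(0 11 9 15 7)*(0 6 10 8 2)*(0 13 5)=(0 11 9 15 7 6 10 8 2 13 5)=[11, 1, 13, 3, 4, 0, 10, 6, 2, 15, 8, 9, 12, 5, 14, 7]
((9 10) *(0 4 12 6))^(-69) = (0 6 12 4)(9 10)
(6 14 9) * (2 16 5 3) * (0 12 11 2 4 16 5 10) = (0 12 11 2 5 3 4 16 10)(6 14 9) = [12, 1, 5, 4, 16, 3, 14, 7, 8, 6, 0, 2, 11, 13, 9, 15, 10]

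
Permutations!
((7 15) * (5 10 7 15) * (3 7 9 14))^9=(15)(3 10)(5 14)(7 9)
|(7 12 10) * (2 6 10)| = 5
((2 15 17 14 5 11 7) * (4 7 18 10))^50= ((2 15 17 14 5 11 18 10 4 7))^50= (18)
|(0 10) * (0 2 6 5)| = |(0 10 2 6 5)| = 5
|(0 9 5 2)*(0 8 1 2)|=|(0 9 5)(1 2 8)|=3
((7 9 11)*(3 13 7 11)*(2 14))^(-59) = (2 14)(3 13 7 9)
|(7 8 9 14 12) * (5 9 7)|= |(5 9 14 12)(7 8)|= 4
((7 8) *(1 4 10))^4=((1 4 10)(7 8))^4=(1 4 10)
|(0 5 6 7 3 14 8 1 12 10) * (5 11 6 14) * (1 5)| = |(0 11 6 7 3 1 12 10)(5 14 8)| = 24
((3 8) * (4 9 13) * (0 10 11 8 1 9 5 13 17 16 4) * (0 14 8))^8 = ((0 10 11)(1 9 17 16 4 5 13 14 8 3))^8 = (0 11 10)(1 8 13 4 17)(3 14 5 16 9)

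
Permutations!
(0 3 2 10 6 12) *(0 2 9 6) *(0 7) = (0 3 9 6 12 2 10 7) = [3, 1, 10, 9, 4, 5, 12, 0, 8, 6, 7, 11, 2]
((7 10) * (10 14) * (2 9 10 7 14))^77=((2 9 10 14 7))^77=(2 10 7 9 14)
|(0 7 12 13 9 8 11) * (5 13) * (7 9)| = |(0 9 8 11)(5 13 7 12)| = 4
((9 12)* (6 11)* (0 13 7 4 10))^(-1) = ((0 13 7 4 10)(6 11)(9 12))^(-1) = (0 10 4 7 13)(6 11)(9 12)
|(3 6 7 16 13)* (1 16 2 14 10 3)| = |(1 16 13)(2 14 10 3 6 7)| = 6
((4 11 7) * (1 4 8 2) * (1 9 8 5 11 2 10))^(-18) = ((1 4 2 9 8 10)(5 11 7))^(-18) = (11)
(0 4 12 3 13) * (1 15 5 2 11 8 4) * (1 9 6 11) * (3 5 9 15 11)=(0 15 9 6 3 13)(1 11 8 4 12 5 2)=[15, 11, 1, 13, 12, 2, 3, 7, 4, 6, 10, 8, 5, 0, 14, 9]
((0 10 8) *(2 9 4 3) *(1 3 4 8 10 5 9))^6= ((10)(0 5 9 8)(1 3 2))^6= (10)(0 9)(5 8)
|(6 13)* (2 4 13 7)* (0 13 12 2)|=|(0 13 6 7)(2 4 12)|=12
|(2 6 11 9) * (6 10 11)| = 4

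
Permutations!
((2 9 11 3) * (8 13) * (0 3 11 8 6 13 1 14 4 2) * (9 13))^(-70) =((0 3)(1 14 4 2 13 6 9 8))^(-70) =(1 4 13 9)(2 6 8 14)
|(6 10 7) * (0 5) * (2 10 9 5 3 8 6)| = |(0 3 8 6 9 5)(2 10 7)| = 6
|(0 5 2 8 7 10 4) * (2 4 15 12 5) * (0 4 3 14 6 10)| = 28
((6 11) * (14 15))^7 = (6 11)(14 15)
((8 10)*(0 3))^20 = (10)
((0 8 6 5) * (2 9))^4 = (9)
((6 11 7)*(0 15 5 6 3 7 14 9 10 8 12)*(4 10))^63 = (0 10 14 5 12 4 11 15 8 9 6)(3 7)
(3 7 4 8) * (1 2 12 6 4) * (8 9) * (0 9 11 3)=(0 9 8)(1 2 12 6 4 11 3 7)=[9, 2, 12, 7, 11, 5, 4, 1, 0, 8, 10, 3, 6]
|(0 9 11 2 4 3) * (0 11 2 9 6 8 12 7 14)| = |(0 6 8 12 7 14)(2 4 3 11 9)| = 30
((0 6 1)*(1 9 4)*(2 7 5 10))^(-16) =((0 6 9 4 1)(2 7 5 10))^(-16) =(10)(0 1 4 9 6)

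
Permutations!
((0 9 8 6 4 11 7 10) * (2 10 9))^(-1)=((0 2 10)(4 11 7 9 8 6))^(-1)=(0 10 2)(4 6 8 9 7 11)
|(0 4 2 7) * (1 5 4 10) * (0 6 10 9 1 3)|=10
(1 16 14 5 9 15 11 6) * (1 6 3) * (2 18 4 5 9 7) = (1 16 14 9 15 11 3)(2 18 4 5 7) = [0, 16, 18, 1, 5, 7, 6, 2, 8, 15, 10, 3, 12, 13, 9, 11, 14, 17, 4]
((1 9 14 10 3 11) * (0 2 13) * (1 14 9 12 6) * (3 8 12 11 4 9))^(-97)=(0 13 2)(1 11 14 10 8 12 6)(3 9 4)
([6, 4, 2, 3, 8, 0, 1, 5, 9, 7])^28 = [8, 7, 2, 3, 5, 4, 9, 1, 0, 6]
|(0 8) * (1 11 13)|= 6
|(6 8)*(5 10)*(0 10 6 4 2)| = |(0 10 5 6 8 4 2)| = 7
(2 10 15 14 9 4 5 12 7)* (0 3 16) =[3, 1, 10, 16, 5, 12, 6, 2, 8, 4, 15, 11, 7, 13, 9, 14, 0] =(0 3 16)(2 10 15 14 9 4 5 12 7)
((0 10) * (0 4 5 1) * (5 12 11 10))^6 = (4 11)(10 12)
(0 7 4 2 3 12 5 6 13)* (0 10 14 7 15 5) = (0 15 5 6 13 10 14 7 4 2 3 12) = [15, 1, 3, 12, 2, 6, 13, 4, 8, 9, 14, 11, 0, 10, 7, 5]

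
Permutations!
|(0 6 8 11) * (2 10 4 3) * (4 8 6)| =|(0 4 3 2 10 8 11)| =7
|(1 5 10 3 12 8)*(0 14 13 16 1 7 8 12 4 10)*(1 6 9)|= 24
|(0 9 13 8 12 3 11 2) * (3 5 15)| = |(0 9 13 8 12 5 15 3 11 2)| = 10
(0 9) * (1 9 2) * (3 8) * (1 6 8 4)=(0 2 6 8 3 4 1 9)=[2, 9, 6, 4, 1, 5, 8, 7, 3, 0]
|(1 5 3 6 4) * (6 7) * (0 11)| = |(0 11)(1 5 3 7 6 4)| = 6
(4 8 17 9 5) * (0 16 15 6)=(0 16 15 6)(4 8 17 9 5)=[16, 1, 2, 3, 8, 4, 0, 7, 17, 5, 10, 11, 12, 13, 14, 6, 15, 9]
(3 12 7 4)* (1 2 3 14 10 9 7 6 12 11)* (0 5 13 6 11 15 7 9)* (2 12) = (0 5 13 6 2 3 15 7 4 14 10)(1 12 11) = [5, 12, 3, 15, 14, 13, 2, 4, 8, 9, 0, 1, 11, 6, 10, 7]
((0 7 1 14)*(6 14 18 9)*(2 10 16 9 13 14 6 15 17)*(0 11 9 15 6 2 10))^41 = ((0 7 1 18 13 14 11 9 6 2)(10 16 15 17))^41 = (0 7 1 18 13 14 11 9 6 2)(10 16 15 17)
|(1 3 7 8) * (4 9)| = |(1 3 7 8)(4 9)| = 4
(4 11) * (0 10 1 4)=(0 10 1 4 11)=[10, 4, 2, 3, 11, 5, 6, 7, 8, 9, 1, 0]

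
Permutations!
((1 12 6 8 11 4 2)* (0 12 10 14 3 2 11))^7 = (0 8 6 12)(1 14 2 10 3)(4 11)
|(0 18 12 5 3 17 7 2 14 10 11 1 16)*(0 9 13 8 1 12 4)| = 45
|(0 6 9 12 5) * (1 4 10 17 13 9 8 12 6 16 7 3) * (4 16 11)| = |(0 11 4 10 17 13 9 6 8 12 5)(1 16 7 3)| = 44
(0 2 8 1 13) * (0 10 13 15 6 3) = (0 2 8 1 15 6 3)(10 13) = [2, 15, 8, 0, 4, 5, 3, 7, 1, 9, 13, 11, 12, 10, 14, 6]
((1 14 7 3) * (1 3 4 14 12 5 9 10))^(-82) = (1 9 12 10 5)(4 7 14)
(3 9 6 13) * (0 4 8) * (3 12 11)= (0 4 8)(3 9 6 13 12 11)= [4, 1, 2, 9, 8, 5, 13, 7, 0, 6, 10, 3, 11, 12]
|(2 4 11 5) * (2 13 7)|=|(2 4 11 5 13 7)|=6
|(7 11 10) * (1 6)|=|(1 6)(7 11 10)|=6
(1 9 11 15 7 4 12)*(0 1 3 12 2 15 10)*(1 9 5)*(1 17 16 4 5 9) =(0 1 9 11 10)(2 15 7 5 17 16 4)(3 12) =[1, 9, 15, 12, 2, 17, 6, 5, 8, 11, 0, 10, 3, 13, 14, 7, 4, 16]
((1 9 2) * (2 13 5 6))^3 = (1 5)(2 13)(6 9)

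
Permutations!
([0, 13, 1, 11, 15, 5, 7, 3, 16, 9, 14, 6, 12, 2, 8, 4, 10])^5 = [0, 2, 13, 11, 15, 5, 7, 3, 16, 9, 14, 6, 12, 1, 8, 4, 10]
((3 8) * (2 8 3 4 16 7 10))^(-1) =((2 8 4 16 7 10))^(-1) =(2 10 7 16 4 8)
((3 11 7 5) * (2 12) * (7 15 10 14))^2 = ((2 12)(3 11 15 10 14 7 5))^2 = (3 15 14 5 11 10 7)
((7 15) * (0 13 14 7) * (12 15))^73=(0 13 14 7 12 15)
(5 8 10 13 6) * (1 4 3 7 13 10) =(1 4 3 7 13 6 5 8) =[0, 4, 2, 7, 3, 8, 5, 13, 1, 9, 10, 11, 12, 6]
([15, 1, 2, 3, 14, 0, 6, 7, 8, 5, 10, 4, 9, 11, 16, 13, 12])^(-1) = [5, 1, 2, 3, 11, 9, 6, 7, 8, 12, 10, 13, 16, 15, 4, 0, 14]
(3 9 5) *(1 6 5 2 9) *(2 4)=(1 6 5 3)(2 9 4)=[0, 6, 9, 1, 2, 3, 5, 7, 8, 4]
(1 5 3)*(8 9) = (1 5 3)(8 9) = [0, 5, 2, 1, 4, 3, 6, 7, 9, 8]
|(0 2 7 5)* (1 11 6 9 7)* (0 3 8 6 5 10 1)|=18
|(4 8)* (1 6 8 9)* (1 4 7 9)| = 6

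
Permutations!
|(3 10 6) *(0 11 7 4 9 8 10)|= 9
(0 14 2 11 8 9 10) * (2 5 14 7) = (0 7 2 11 8 9 10)(5 14) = [7, 1, 11, 3, 4, 14, 6, 2, 9, 10, 0, 8, 12, 13, 5]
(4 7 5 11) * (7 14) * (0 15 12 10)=(0 15 12 10)(4 14 7 5 11)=[15, 1, 2, 3, 14, 11, 6, 5, 8, 9, 0, 4, 10, 13, 7, 12]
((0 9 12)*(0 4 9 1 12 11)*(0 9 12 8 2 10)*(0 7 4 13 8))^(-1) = ((0 1)(2 10 7 4 12 13 8)(9 11))^(-1) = (0 1)(2 8 13 12 4 7 10)(9 11)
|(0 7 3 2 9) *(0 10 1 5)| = 8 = |(0 7 3 2 9 10 1 5)|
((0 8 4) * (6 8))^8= ((0 6 8 4))^8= (8)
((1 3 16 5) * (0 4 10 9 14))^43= (0 9 4 14 10)(1 5 16 3)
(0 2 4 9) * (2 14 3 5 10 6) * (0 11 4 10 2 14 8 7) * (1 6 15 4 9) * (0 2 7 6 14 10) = (0 8 6 10 15 4 1 14 3 5 7 2)(9 11) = [8, 14, 0, 5, 1, 7, 10, 2, 6, 11, 15, 9, 12, 13, 3, 4]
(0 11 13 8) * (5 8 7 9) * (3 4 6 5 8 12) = [11, 1, 2, 4, 6, 12, 5, 9, 0, 8, 10, 13, 3, 7] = (0 11 13 7 9 8)(3 4 6 5 12)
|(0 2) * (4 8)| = 2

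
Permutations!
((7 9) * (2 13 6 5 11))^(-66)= (2 11 5 6 13)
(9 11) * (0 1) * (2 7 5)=[1, 0, 7, 3, 4, 2, 6, 5, 8, 11, 10, 9]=(0 1)(2 7 5)(9 11)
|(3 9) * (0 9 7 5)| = |(0 9 3 7 5)| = 5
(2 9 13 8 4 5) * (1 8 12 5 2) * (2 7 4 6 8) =(1 2 9 13 12 5)(4 7)(6 8) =[0, 2, 9, 3, 7, 1, 8, 4, 6, 13, 10, 11, 5, 12]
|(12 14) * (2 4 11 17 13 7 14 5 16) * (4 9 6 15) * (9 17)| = 40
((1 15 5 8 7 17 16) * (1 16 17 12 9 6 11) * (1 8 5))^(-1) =((17)(1 15)(6 11 8 7 12 9))^(-1) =(17)(1 15)(6 9 12 7 8 11)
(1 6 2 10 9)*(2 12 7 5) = [0, 6, 10, 3, 4, 2, 12, 5, 8, 1, 9, 11, 7] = (1 6 12 7 5 2 10 9)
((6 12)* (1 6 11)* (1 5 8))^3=((1 6 12 11 5 8))^3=(1 11)(5 6)(8 12)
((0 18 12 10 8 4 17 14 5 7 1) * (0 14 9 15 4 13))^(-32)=(0 8 12)(10 18 13)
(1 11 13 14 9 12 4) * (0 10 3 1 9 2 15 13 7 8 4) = (0 10 3 1 11 7 8 4 9 12)(2 15 13 14) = [10, 11, 15, 1, 9, 5, 6, 8, 4, 12, 3, 7, 0, 14, 2, 13]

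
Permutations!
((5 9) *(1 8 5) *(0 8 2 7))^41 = (0 7 2 1 9 5 8)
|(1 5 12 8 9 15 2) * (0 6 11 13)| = |(0 6 11 13)(1 5 12 8 9 15 2)| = 28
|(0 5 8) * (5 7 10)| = 5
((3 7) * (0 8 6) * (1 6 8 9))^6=((0 9 1 6)(3 7))^6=(0 1)(6 9)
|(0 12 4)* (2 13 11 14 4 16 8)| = 9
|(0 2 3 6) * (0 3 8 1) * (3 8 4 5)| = |(0 2 4 5 3 6 8 1)| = 8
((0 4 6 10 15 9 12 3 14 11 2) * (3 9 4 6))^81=(15)(9 12)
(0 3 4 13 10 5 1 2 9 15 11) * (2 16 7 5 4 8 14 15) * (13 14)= [3, 16, 9, 8, 14, 1, 6, 5, 13, 2, 4, 0, 12, 10, 15, 11, 7]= (0 3 8 13 10 4 14 15 11)(1 16 7 5)(2 9)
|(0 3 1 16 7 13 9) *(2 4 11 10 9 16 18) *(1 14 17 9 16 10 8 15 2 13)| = |(0 3 14 17 9)(1 18 13 10 16 7)(2 4 11 8 15)| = 30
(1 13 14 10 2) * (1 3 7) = (1 13 14 10 2 3 7) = [0, 13, 3, 7, 4, 5, 6, 1, 8, 9, 2, 11, 12, 14, 10]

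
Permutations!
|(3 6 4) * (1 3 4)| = 3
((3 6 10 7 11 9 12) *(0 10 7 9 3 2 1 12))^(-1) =((0 10 9)(1 12 2)(3 6 7 11))^(-1) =(0 9 10)(1 2 12)(3 11 7 6)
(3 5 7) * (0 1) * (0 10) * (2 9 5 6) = (0 1 10)(2 9 5 7 3 6) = [1, 10, 9, 6, 4, 7, 2, 3, 8, 5, 0]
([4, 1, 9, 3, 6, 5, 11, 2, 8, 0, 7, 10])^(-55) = [4, 1, 9, 3, 6, 5, 11, 2, 8, 0, 7, 10]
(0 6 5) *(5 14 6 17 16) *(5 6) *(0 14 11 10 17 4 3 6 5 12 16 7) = (0 4 3 6 11 10 17 7)(5 14 12 16) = [4, 1, 2, 6, 3, 14, 11, 0, 8, 9, 17, 10, 16, 13, 12, 15, 5, 7]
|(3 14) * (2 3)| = 3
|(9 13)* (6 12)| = |(6 12)(9 13)| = 2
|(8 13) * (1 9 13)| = |(1 9 13 8)| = 4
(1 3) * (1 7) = (1 3 7) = [0, 3, 2, 7, 4, 5, 6, 1]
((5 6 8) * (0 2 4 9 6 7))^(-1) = ((0 2 4 9 6 8 5 7))^(-1) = (0 7 5 8 6 9 4 2)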